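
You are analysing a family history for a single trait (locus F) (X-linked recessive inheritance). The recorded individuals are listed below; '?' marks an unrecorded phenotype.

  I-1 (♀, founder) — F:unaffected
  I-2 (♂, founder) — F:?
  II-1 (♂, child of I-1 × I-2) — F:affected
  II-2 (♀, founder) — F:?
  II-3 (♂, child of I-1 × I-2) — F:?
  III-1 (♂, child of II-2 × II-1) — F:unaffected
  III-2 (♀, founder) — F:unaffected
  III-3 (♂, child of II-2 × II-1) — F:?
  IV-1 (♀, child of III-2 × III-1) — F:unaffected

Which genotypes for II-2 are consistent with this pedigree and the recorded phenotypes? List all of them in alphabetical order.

II-2 ∈ {X^FX^F, X^FX^f}

F/I-1 un ·: X^FX^f
F/I-2 ? ·: X^FY|X^fY
F/II-1 aff I-1×I-2: X^fY
F/II-2 ? ·: X^FX^F|X^FX^f
F/II-3 ? I-1×I-2: X^FY|X^fY
F/III-1 un II-2×II-1: X^FY
F/III-2 un ·: X^FX^F|X^FX^f
F/III-3 ? II-2×II-1: X^FY|X^fY
F/IV-1 un III-2×III-1: X^FX^F|X^FX^f
⇒ F over [I-1,I-2,II-1,II-2,II-3,III-1,III-2,III-3,IV-1]: 36 consistent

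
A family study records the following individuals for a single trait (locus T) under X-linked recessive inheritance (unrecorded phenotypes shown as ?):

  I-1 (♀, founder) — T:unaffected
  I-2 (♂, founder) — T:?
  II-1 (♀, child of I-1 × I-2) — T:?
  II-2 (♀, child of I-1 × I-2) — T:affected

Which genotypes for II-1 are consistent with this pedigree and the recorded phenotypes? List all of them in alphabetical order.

T/I-1 un ·: X^TX^t
T/I-2 ? ·: X^tY
T/II-1 ? I-1×I-2: X^TX^t|X^tX^t
T/II-2 aff I-1×I-2: X^tX^t
⇒ T over [I-1,I-2,II-1,II-2]: 2 consistent

II-1 ∈ {X^TX^t, X^tX^t}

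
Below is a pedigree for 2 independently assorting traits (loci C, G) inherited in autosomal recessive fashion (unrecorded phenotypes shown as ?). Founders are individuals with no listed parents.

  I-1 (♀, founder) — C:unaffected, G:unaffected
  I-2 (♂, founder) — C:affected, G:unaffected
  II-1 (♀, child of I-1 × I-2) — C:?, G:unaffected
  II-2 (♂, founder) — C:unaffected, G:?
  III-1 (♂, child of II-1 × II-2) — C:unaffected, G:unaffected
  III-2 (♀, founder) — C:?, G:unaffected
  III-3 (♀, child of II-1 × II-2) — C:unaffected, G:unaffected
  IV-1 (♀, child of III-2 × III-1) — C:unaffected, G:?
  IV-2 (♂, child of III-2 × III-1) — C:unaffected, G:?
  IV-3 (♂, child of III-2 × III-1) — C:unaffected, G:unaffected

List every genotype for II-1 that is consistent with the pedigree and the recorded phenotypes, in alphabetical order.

C/I-1 un ·: CC|Cc
C/I-2 aff ·: cc
C/II-1 ? I-1×I-2: Cc|cc
C/II-2 un ·: CC|Cc
C/III-1 un II-1×II-2: CC|Cc
C/III-2 ? ·: CC|Cc|cc
C/III-3 un II-1×II-2: CC|Cc
C/IV-1 un III-2×III-1: CC|Cc
C/IV-2 un III-2×III-1: CC|Cc
C/IV-3 un III-2×III-1: CC|Cc
⇒ C over [I-1,I-2,II-1,II-2,III-1,III-2,III-3,IV-1,IV-2,IV-3]: 250 consistent
G/I-1 un ·: GG|Gg
G/I-2 un ·: GG|Gg
G/II-1 un I-1×I-2: GG|Gg
G/II-2 ? ·: GG|Gg|gg
G/III-1 un II-1×II-2: GG|Gg
G/III-2 un ·: GG|Gg
G/III-3 un II-1×II-2: GG|Gg
G/IV-1 ? III-2×III-1: GG|Gg|gg
G/IV-2 ? III-2×III-1: GG|Gg|gg
G/IV-3 un III-2×III-1: GG|Gg
⇒ G over [I-1,I-2,II-1,II-2,III-1,III-2,III-3,IV-1,IV-2,IV-3]: 918 consistent

II-1 ∈ {Cc GG, Cc Gg, cc GG, cc Gg}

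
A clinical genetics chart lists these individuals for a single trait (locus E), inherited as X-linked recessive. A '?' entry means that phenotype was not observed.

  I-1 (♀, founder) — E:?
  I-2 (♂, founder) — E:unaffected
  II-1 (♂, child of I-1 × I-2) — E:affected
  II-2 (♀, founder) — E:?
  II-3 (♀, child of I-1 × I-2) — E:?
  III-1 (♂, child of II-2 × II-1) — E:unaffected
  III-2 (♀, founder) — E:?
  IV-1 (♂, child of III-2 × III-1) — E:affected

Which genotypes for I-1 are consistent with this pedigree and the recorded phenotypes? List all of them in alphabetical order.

I-1 ∈ {X^EX^e, X^eX^e}

E/I-1 ? ·: X^EX^e|X^eX^e
E/I-2 un ·: X^EY
E/II-1 aff I-1×I-2: X^eY
E/II-2 ? ·: X^EX^E|X^EX^e
E/II-3 ? I-1×I-2: X^EX^E|X^EX^e
E/III-1 un II-2×II-1: X^EY
E/III-2 ? ·: X^EX^e|X^eX^e
E/IV-1 aff III-2×III-1: X^eY
⇒ E over [I-1,I-2,II-1,II-2,II-3,III-1,III-2,IV-1]: 12 consistent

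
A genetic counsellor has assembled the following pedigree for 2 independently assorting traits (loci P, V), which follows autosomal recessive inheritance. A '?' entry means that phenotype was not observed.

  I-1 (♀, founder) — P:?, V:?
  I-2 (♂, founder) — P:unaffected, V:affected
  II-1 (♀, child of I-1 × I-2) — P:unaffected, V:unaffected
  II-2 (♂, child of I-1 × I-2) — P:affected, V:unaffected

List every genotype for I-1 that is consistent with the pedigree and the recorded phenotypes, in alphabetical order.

P/I-1 ? ·: Pp|pp
P/I-2 un ·: Pp
P/II-1 un I-1×I-2: PP|Pp
P/II-2 aff I-1×I-2: pp
⇒ P over [I-1,I-2,II-1,II-2]: 3 consistent
V/I-1 ? ·: VV|Vv
V/I-2 aff ·: vv
V/II-1 un I-1×I-2: Vv
V/II-2 un I-1×I-2: Vv
⇒ V over [I-1,I-2,II-1,II-2]: 2 consistent

I-1 ∈ {Pp VV, Pp Vv, pp VV, pp Vv}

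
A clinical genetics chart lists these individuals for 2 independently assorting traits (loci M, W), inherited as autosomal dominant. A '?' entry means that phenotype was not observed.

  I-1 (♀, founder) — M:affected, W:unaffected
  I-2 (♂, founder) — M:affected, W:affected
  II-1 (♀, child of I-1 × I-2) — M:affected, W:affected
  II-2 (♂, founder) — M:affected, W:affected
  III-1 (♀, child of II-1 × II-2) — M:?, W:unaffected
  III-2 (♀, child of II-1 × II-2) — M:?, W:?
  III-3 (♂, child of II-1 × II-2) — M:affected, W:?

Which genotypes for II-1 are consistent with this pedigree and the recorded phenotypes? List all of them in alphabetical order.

II-1 ∈ {MM Ww, Mm Ww}

M/I-1 aff ·: Mm|MM
M/I-2 aff ·: Mm|MM
M/II-1 aff I-1×I-2: Mm|MM
M/II-2 aff ·: Mm|MM
M/III-1 ? II-1×II-2: mm|Mm|MM
M/III-2 ? II-1×II-2: mm|Mm|MM
M/III-3 aff II-1×II-2: Mm|MM
⇒ M over [I-1,I-2,II-1,II-2,III-1,III-2,III-3]: 114 consistent
W/I-1 un ·: ww
W/I-2 aff ·: Ww|WW
W/II-1 aff I-1×I-2: Ww
W/II-2 aff ·: Ww
W/III-1 un II-1×II-2: ww
W/III-2 ? II-1×II-2: ww|Ww|WW
W/III-3 ? II-1×II-2: ww|Ww|WW
⇒ W over [I-1,I-2,II-1,II-2,III-1,III-2,III-3]: 18 consistent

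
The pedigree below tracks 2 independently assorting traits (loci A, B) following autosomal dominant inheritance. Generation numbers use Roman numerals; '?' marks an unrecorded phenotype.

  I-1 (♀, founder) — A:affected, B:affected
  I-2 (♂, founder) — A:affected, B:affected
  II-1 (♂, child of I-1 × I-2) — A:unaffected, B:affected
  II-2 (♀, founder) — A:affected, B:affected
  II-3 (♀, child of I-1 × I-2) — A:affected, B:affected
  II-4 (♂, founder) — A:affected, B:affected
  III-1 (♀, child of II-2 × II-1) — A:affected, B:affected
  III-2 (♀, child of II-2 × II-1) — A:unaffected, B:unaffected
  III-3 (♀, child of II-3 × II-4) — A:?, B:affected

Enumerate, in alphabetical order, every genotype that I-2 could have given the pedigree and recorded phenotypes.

I-2 ∈ {Aa BB, Aa Bb}

A/I-1 aff ·: Aa
A/I-2 aff ·: Aa
A/II-1 un I-1×I-2: aa
A/II-2 aff ·: Aa
A/II-3 aff I-1×I-2: Aa|AA
A/II-4 aff ·: Aa|AA
A/III-1 aff II-2×II-1: Aa
A/III-2 un II-2×II-1: aa
A/III-3 ? II-3×II-4: aa|Aa|AA
⇒ A over [I-1,I-2,II-1,II-2,II-3,II-4,III-1,III-2,III-3]: 8 consistent
B/I-1 aff ·: Bb|BB
B/I-2 aff ·: Bb|BB
B/II-1 aff I-1×I-2: Bb
B/II-2 aff ·: Bb
B/II-3 aff I-1×I-2: Bb|BB
B/II-4 aff ·: Bb|BB
B/III-1 aff II-2×II-1: Bb|BB
B/III-2 un II-2×II-1: bb
B/III-3 aff II-3×II-4: Bb|BB
⇒ B over [I-1,I-2,II-1,II-2,II-3,II-4,III-1,III-2,III-3]: 42 consistent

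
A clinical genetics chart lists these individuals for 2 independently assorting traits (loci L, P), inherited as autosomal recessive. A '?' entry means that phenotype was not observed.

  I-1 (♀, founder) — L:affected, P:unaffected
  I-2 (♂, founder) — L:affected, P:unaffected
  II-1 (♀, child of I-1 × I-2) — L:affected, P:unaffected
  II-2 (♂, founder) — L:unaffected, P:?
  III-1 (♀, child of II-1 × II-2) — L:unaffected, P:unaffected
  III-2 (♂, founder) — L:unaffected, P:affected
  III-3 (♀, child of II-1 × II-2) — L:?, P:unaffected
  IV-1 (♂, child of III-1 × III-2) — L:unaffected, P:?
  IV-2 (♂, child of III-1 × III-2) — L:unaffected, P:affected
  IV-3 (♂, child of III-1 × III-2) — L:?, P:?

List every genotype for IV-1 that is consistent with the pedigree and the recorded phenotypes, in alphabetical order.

IV-1 ∈ {LL Pp, LL pp, Ll Pp, Ll pp}

L/I-1 aff ·: ll
L/I-2 aff ·: ll
L/II-1 aff I-1×I-2: ll
L/II-2 un ·: LL|Ll
L/III-1 un II-1×II-2: Ll
L/III-2 un ·: LL|Ll
L/III-3 ? II-1×II-2: Ll|ll
L/IV-1 un III-1×III-2: LL|Ll
L/IV-2 un III-1×III-2: LL|Ll
L/IV-3 ? III-1×III-2: LL|Ll|ll
⇒ L over [I-1,I-2,II-1,II-2,III-1,III-2,III-3,IV-1,IV-2,IV-3]: 60 consistent
P/I-1 un ·: PP|Pp
P/I-2 un ·: PP|Pp
P/II-1 un I-1×I-2: PP|Pp
P/II-2 ? ·: PP|Pp|pp
P/III-1 un II-1×II-2: Pp
P/III-2 aff ·: pp
P/III-3 un II-1×II-2: PP|Pp
P/IV-1 ? III-1×III-2: Pp|pp
P/IV-2 aff III-1×III-2: pp
P/IV-3 ? III-1×III-2: Pp|pp
⇒ P over [I-1,I-2,II-1,II-2,III-1,III-2,III-3,IV-1,IV-2,IV-3]: 108 consistent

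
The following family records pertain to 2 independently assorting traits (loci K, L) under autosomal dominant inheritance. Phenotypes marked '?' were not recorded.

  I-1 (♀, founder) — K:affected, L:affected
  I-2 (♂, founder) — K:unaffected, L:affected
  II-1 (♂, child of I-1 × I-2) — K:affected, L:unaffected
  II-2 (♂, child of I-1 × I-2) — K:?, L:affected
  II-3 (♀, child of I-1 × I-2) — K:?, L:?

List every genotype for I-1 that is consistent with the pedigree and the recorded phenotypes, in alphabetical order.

K/I-1 aff ·: Kk|KK
K/I-2 un ·: kk
K/II-1 aff I-1×I-2: Kk
K/II-2 ? I-1×I-2: kk|Kk
K/II-3 ? I-1×I-2: kk|Kk
⇒ K over [I-1,I-2,II-1,II-2,II-3]: 5 consistent
L/I-1 aff ·: Ll
L/I-2 aff ·: Ll
L/II-1 un I-1×I-2: ll
L/II-2 aff I-1×I-2: Ll|LL
L/II-3 ? I-1×I-2: ll|Ll|LL
⇒ L over [I-1,I-2,II-1,II-2,II-3]: 6 consistent

I-1 ∈ {KK Ll, Kk Ll}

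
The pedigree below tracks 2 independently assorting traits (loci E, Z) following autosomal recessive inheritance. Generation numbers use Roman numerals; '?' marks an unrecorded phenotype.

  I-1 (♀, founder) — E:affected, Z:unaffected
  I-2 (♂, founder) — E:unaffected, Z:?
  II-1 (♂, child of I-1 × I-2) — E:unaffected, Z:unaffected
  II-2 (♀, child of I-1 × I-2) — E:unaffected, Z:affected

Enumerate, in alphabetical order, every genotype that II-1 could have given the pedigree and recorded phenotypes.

E/I-1 aff ·: ee
E/I-2 un ·: EE|Ee
E/II-1 un I-1×I-2: Ee
E/II-2 un I-1×I-2: Ee
⇒ E over [I-1,I-2,II-1,II-2]: 2 consistent
Z/I-1 un ·: Zz
Z/I-2 ? ·: Zz|zz
Z/II-1 un I-1×I-2: ZZ|Zz
Z/II-2 aff I-1×I-2: zz
⇒ Z over [I-1,I-2,II-1,II-2]: 3 consistent

II-1 ∈ {Ee ZZ, Ee Zz}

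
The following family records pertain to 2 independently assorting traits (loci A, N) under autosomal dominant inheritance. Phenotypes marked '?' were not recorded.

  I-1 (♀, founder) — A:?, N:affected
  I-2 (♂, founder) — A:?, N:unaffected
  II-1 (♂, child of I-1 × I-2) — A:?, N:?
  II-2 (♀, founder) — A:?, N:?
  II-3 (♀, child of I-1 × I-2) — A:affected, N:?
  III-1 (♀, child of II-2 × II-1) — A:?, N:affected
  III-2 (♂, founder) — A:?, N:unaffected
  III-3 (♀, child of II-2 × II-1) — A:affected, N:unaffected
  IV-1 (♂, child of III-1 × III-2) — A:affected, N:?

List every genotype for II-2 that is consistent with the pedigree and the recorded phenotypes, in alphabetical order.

II-2 ∈ {AA Nn, AA nn, Aa Nn, Aa nn, aa Nn, aa nn}

A/I-1 ? ·: aa|Aa|AA
A/I-2 ? ·: aa|Aa|AA
A/II-1 ? I-1×I-2: aa|Aa|AA
A/II-2 ? ·: aa|Aa|AA
A/II-3 aff I-1×I-2: Aa|AA
A/III-1 ? II-2×II-1: aa|Aa|AA
A/III-2 ? ·: aa|Aa|AA
A/III-3 aff II-2×II-1: Aa|AA
A/IV-1 aff III-1×III-2: Aa|AA
⇒ A over [I-1,I-2,II-1,II-2,II-3,III-1,III-2,III-3,IV-1]: 707 consistent
N/I-1 aff ·: Nn|NN
N/I-2 un ·: nn
N/II-1 ? I-1×I-2: nn|Nn
N/II-2 ? ·: nn|Nn
N/II-3 ? I-1×I-2: nn|Nn
N/III-1 aff II-2×II-1: Nn|NN
N/III-2 un ·: nn
N/III-3 un II-2×II-1: nn
N/IV-1 ? III-1×III-2: nn|Nn
⇒ N over [I-1,I-2,II-1,II-2,II-3,III-1,III-2,III-3,IV-1]: 19 consistent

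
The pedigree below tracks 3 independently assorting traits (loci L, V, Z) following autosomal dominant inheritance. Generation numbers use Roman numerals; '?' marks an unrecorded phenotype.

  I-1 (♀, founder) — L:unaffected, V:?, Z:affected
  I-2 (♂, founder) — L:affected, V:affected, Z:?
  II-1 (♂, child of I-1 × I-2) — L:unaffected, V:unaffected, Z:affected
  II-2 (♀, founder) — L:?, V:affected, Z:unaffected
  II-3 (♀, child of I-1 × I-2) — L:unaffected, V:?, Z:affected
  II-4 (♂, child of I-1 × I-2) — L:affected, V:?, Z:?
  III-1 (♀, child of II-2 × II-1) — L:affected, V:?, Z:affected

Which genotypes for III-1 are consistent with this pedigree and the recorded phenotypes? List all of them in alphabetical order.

III-1 ∈ {Ll Vv Zz, Ll vv Zz}

L/I-1 un ·: ll
L/I-2 aff ·: Ll
L/II-1 un I-1×I-2: ll
L/II-2 ? ·: Ll|LL
L/II-3 un I-1×I-2: ll
L/II-4 aff I-1×I-2: Ll
L/III-1 aff II-2×II-1: Ll
⇒ L over [I-1,I-2,II-1,II-2,II-3,II-4,III-1]: 2 consistent
V/I-1 ? ·: vv|Vv
V/I-2 aff ·: Vv
V/II-1 un I-1×I-2: vv
V/II-2 aff ·: Vv|VV
V/II-3 ? I-1×I-2: vv|Vv|VV
V/II-4 ? I-1×I-2: vv|Vv|VV
V/III-1 ? II-2×II-1: vv|Vv
⇒ V over [I-1,I-2,II-1,II-2,II-3,II-4,III-1]: 39 consistent
Z/I-1 aff ·: Zz|ZZ
Z/I-2 ? ·: zz|Zz|ZZ
Z/II-1 aff I-1×I-2: Zz|ZZ
Z/II-2 un ·: zz
Z/II-3 aff I-1×I-2: Zz|ZZ
Z/II-4 ? I-1×I-2: zz|Zz|ZZ
Z/III-1 aff II-2×II-1: Zz
⇒ Z over [I-1,I-2,II-1,II-2,II-3,II-4,III-1]: 32 consistent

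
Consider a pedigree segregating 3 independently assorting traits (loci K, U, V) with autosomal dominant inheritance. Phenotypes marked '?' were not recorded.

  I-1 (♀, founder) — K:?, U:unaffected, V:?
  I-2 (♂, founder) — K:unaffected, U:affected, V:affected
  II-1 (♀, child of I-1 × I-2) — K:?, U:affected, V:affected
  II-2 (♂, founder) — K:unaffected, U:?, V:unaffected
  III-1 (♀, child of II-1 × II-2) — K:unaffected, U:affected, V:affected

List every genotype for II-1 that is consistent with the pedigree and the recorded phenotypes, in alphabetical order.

K/I-1 ? ·: kk|Kk|KK
K/I-2 un ·: kk
K/II-1 ? I-1×I-2: kk|Kk
K/II-2 un ·: kk
K/III-1 un II-1×II-2: kk
⇒ K over [I-1,I-2,II-1,II-2,III-1]: 4 consistent
U/I-1 un ·: uu
U/I-2 aff ·: Uu|UU
U/II-1 aff I-1×I-2: Uu
U/II-2 ? ·: uu|Uu|UU
U/III-1 aff II-1×II-2: Uu|UU
⇒ U over [I-1,I-2,II-1,II-2,III-1]: 10 consistent
V/I-1 ? ·: vv|Vv|VV
V/I-2 aff ·: Vv|VV
V/II-1 aff I-1×I-2: Vv|VV
V/II-2 un ·: vv
V/III-1 aff II-1×II-2: Vv
⇒ V over [I-1,I-2,II-1,II-2,III-1]: 9 consistent

II-1 ∈ {Kk Uu VV, Kk Uu Vv, kk Uu VV, kk Uu Vv}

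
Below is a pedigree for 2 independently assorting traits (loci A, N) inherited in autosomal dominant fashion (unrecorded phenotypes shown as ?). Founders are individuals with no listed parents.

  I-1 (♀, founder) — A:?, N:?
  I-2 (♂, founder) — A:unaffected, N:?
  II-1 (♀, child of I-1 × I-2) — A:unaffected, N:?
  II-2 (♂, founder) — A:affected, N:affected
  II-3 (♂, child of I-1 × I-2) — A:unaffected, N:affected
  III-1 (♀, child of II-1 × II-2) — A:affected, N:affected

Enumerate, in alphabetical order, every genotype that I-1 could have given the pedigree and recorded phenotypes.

I-1 ∈ {Aa NN, Aa Nn, Aa nn, aa NN, aa Nn, aa nn}

A/I-1 ? ·: aa|Aa
A/I-2 un ·: aa
A/II-1 un I-1×I-2: aa
A/II-2 aff ·: Aa|AA
A/II-3 un I-1×I-2: aa
A/III-1 aff II-1×II-2: Aa
⇒ A over [I-1,I-2,II-1,II-2,II-3,III-1]: 4 consistent
N/I-1 ? ·: nn|Nn|NN
N/I-2 ? ·: nn|Nn|NN
N/II-1 ? I-1×I-2: nn|Nn|NN
N/II-2 aff ·: Nn|NN
N/II-3 aff I-1×I-2: Nn|NN
N/III-1 aff II-1×II-2: Nn|NN
⇒ N over [I-1,I-2,II-1,II-2,II-3,III-1]: 69 consistent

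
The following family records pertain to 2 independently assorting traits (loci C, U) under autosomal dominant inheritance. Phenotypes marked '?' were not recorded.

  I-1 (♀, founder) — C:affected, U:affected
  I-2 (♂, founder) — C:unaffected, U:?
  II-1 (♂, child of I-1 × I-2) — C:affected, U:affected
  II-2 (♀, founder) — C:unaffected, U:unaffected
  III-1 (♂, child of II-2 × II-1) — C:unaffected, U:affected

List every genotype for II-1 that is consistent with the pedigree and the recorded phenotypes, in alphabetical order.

II-1 ∈ {Cc UU, Cc Uu}

C/I-1 aff ·: Cc|CC
C/I-2 un ·: cc
C/II-1 aff I-1×I-2: Cc
C/II-2 un ·: cc
C/III-1 un II-2×II-1: cc
⇒ C over [I-1,I-2,II-1,II-2,III-1]: 2 consistent
U/I-1 aff ·: Uu|UU
U/I-2 ? ·: uu|Uu|UU
U/II-1 aff I-1×I-2: Uu|UU
U/II-2 un ·: uu
U/III-1 aff II-2×II-1: Uu
⇒ U over [I-1,I-2,II-1,II-2,III-1]: 9 consistent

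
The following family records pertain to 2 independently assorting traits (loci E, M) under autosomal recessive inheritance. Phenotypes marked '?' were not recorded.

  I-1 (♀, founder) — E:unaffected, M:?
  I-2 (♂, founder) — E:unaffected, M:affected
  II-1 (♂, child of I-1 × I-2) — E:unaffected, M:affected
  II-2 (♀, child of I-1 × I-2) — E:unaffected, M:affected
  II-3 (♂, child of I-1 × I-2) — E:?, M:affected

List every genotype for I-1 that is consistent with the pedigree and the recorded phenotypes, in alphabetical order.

E/I-1 un ·: EE|Ee
E/I-2 un ·: EE|Ee
E/II-1 un I-1×I-2: EE|Ee
E/II-2 un I-1×I-2: EE|Ee
E/II-3 ? I-1×I-2: EE|Ee|ee
⇒ E over [I-1,I-2,II-1,II-2,II-3]: 29 consistent
M/I-1 ? ·: Mm|mm
M/I-2 aff ·: mm
M/II-1 aff I-1×I-2: mm
M/II-2 aff I-1×I-2: mm
M/II-3 aff I-1×I-2: mm
⇒ M over [I-1,I-2,II-1,II-2,II-3]: 2 consistent

I-1 ∈ {EE Mm, EE mm, Ee Mm, Ee mm}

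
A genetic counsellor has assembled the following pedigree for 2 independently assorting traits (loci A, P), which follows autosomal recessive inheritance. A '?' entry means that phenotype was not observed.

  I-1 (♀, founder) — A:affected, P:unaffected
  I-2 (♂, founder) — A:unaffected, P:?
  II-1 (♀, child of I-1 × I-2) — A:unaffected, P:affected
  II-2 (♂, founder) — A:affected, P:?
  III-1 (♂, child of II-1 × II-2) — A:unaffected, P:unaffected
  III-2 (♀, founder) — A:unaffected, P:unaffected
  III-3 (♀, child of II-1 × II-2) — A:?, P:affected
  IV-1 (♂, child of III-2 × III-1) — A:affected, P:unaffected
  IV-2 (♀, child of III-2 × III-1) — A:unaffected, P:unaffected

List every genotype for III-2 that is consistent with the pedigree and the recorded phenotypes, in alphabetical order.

III-2 ∈ {Aa PP, Aa Pp}

A/I-1 aff ·: aa
A/I-2 un ·: AA|Aa
A/II-1 un I-1×I-2: Aa
A/II-2 aff ·: aa
A/III-1 un II-1×II-2: Aa
A/III-2 un ·: Aa
A/III-3 ? II-1×II-2: Aa|aa
A/IV-1 aff III-2×III-1: aa
A/IV-2 un III-2×III-1: AA|Aa
⇒ A over [I-1,I-2,II-1,II-2,III-1,III-2,III-3,IV-1,IV-2]: 8 consistent
P/I-1 un ·: Pp
P/I-2 ? ·: Pp|pp
P/II-1 aff I-1×I-2: pp
P/II-2 ? ·: Pp
P/III-1 un II-1×II-2: Pp
P/III-2 un ·: PP|Pp
P/III-3 aff II-1×II-2: pp
P/IV-1 un III-2×III-1: PP|Pp
P/IV-2 un III-2×III-1: PP|Pp
⇒ P over [I-1,I-2,II-1,II-2,III-1,III-2,III-3,IV-1,IV-2]: 16 consistent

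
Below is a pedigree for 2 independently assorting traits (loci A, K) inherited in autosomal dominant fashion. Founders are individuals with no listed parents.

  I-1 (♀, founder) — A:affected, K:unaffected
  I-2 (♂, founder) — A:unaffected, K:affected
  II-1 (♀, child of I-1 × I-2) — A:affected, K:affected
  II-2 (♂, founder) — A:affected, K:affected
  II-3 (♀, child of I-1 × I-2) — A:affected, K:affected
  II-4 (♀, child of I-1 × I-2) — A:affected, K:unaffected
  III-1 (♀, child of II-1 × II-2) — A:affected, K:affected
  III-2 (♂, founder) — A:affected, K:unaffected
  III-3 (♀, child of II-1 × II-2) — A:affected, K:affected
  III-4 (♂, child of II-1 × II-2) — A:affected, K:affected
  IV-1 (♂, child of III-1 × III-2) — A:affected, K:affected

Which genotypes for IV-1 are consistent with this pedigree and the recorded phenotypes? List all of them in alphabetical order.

A/I-1 aff ·: Aa|AA
A/I-2 un ·: aa
A/II-1 aff I-1×I-2: Aa
A/II-2 aff ·: Aa|AA
A/II-3 aff I-1×I-2: Aa
A/II-4 aff I-1×I-2: Aa
A/III-1 aff II-1×II-2: Aa|AA
A/III-2 aff ·: Aa|AA
A/III-3 aff II-1×II-2: Aa|AA
A/III-4 aff II-1×II-2: Aa|AA
A/IV-1 aff III-1×III-2: Aa|AA
⇒ A over [I-1,I-2,II-1,II-2,II-3,II-4,III-1,III-2,III-3,III-4,IV-1]: 112 consistent
K/I-1 un ·: kk
K/I-2 aff ·: Kk
K/II-1 aff I-1×I-2: Kk
K/II-2 aff ·: Kk|KK
K/II-3 aff I-1×I-2: Kk
K/II-4 un I-1×I-2: kk
K/III-1 aff II-1×II-2: Kk|KK
K/III-2 un ·: kk
K/III-3 aff II-1×II-2: Kk|KK
K/III-4 aff II-1×II-2: Kk|KK
K/IV-1 aff III-1×III-2: Kk
⇒ K over [I-1,I-2,II-1,II-2,II-3,II-4,III-1,III-2,III-3,III-4,IV-1]: 16 consistent

IV-1 ∈ {AA Kk, Aa Kk}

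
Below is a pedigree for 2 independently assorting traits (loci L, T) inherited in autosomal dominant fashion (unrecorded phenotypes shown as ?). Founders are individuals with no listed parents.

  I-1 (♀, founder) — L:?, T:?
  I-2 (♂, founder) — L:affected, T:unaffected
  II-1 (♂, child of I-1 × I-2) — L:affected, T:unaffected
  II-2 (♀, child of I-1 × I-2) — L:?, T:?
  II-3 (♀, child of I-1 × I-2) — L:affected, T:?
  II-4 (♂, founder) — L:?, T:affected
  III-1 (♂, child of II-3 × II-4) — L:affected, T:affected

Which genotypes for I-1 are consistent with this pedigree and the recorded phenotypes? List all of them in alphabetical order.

I-1 ∈ {LL Tt, LL tt, Ll Tt, Ll tt, ll Tt, ll tt}

L/I-1 ? ·: ll|Ll|LL
L/I-2 aff ·: Ll|LL
L/II-1 aff I-1×I-2: Ll|LL
L/II-2 ? I-1×I-2: ll|Ll|LL
L/II-3 aff I-1×I-2: Ll|LL
L/II-4 ? ·: ll|Ll|LL
L/III-1 aff II-3×II-4: Ll|LL
⇒ L over [I-1,I-2,II-1,II-2,II-3,II-4,III-1]: 145 consistent
T/I-1 ? ·: tt|Tt
T/I-2 un ·: tt
T/II-1 un I-1×I-2: tt
T/II-2 ? I-1×I-2: tt|Tt
T/II-3 ? I-1×I-2: tt|Tt
T/II-4 aff ·: Tt|TT
T/III-1 aff II-3×II-4: Tt|TT
⇒ T over [I-1,I-2,II-1,II-2,II-3,II-4,III-1]: 14 consistent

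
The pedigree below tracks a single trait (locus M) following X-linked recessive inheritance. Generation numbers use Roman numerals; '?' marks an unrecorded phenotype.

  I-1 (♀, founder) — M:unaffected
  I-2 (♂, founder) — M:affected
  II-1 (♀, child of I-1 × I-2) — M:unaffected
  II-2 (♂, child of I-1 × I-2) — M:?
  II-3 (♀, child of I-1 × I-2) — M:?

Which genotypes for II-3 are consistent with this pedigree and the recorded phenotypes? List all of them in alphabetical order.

M/I-1 un ·: X^MX^M|X^MX^m
M/I-2 aff ·: X^mY
M/II-1 un I-1×I-2: X^MX^m
M/II-2 ? I-1×I-2: X^MY|X^mY
M/II-3 ? I-1×I-2: X^MX^m|X^mX^m
⇒ M over [I-1,I-2,II-1,II-2,II-3]: 5 consistent

II-3 ∈ {X^MX^m, X^mX^m}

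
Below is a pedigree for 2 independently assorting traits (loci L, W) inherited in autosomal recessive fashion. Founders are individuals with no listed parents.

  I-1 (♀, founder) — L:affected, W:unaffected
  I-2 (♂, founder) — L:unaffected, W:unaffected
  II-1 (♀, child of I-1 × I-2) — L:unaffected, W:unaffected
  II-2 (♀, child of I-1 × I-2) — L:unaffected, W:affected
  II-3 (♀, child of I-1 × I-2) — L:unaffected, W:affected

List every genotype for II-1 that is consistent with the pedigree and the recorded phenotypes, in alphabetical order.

II-1 ∈ {Ll WW, Ll Ww}

L/I-1 aff ·: ll
L/I-2 un ·: LL|Ll
L/II-1 un I-1×I-2: Ll
L/II-2 un I-1×I-2: Ll
L/II-3 un I-1×I-2: Ll
⇒ L over [I-1,I-2,II-1,II-2,II-3]: 2 consistent
W/I-1 un ·: Ww
W/I-2 un ·: Ww
W/II-1 un I-1×I-2: WW|Ww
W/II-2 aff I-1×I-2: ww
W/II-3 aff I-1×I-2: ww
⇒ W over [I-1,I-2,II-1,II-2,II-3]: 2 consistent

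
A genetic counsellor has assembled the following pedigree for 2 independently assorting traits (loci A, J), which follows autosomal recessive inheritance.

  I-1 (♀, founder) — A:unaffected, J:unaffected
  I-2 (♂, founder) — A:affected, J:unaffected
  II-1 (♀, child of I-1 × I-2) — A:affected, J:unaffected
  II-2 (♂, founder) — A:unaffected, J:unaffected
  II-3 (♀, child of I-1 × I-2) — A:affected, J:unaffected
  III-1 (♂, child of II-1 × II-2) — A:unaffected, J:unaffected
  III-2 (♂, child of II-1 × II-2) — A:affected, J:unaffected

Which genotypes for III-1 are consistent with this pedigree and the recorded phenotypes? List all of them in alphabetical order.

A/I-1 un ·: Aa
A/I-2 aff ·: aa
A/II-1 aff I-1×I-2: aa
A/II-2 un ·: Aa
A/II-3 aff I-1×I-2: aa
A/III-1 un II-1×II-2: Aa
A/III-2 aff II-1×II-2: aa
⇒ A over [I-1,I-2,II-1,II-2,II-3,III-1,III-2]: 1 consistent
J/I-1 un ·: JJ|Jj
J/I-2 un ·: JJ|Jj
J/II-1 un I-1×I-2: JJ|Jj
J/II-2 un ·: JJ|Jj
J/II-3 un I-1×I-2: JJ|Jj
J/III-1 un II-1×II-2: JJ|Jj
J/III-2 un II-1×II-2: JJ|Jj
⇒ J over [I-1,I-2,II-1,II-2,II-3,III-1,III-2]: 83 consistent

III-1 ∈ {Aa JJ, Aa Jj}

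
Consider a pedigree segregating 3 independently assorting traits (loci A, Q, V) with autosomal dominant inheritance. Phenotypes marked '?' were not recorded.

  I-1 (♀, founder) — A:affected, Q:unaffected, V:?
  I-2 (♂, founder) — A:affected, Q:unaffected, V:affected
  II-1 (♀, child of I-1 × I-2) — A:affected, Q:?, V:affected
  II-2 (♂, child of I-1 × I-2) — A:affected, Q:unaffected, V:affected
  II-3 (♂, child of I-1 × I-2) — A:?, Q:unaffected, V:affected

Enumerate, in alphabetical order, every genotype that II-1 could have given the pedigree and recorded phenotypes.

A/I-1 aff ·: Aa|AA
A/I-2 aff ·: Aa|AA
A/II-1 aff I-1×I-2: Aa|AA
A/II-2 aff I-1×I-2: Aa|AA
A/II-3 ? I-1×I-2: aa|Aa|AA
⇒ A over [I-1,I-2,II-1,II-2,II-3]: 29 consistent
Q/I-1 un ·: qq
Q/I-2 un ·: qq
Q/II-1 ? I-1×I-2: qq
Q/II-2 un I-1×I-2: qq
Q/II-3 un I-1×I-2: qq
⇒ Q over [I-1,I-2,II-1,II-2,II-3]: 1 consistent
V/I-1 ? ·: vv|Vv|VV
V/I-2 aff ·: Vv|VV
V/II-1 aff I-1×I-2: Vv|VV
V/II-2 aff I-1×I-2: Vv|VV
V/II-3 aff I-1×I-2: Vv|VV
⇒ V over [I-1,I-2,II-1,II-2,II-3]: 27 consistent

II-1 ∈ {AA qq VV, AA qq Vv, Aa qq VV, Aa qq Vv}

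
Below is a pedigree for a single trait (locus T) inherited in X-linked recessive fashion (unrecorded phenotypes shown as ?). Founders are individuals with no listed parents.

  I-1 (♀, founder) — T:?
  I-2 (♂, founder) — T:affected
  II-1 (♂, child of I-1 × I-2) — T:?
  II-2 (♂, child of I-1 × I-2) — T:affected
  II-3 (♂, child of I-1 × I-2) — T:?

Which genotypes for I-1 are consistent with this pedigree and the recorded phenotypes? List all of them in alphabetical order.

T/I-1 ? ·: X^TX^t|X^tX^t
T/I-2 aff ·: X^tY
T/II-1 ? I-1×I-2: X^TY|X^tY
T/II-2 aff I-1×I-2: X^tY
T/II-3 ? I-1×I-2: X^TY|X^tY
⇒ T over [I-1,I-2,II-1,II-2,II-3]: 5 consistent

I-1 ∈ {X^TX^t, X^tX^t}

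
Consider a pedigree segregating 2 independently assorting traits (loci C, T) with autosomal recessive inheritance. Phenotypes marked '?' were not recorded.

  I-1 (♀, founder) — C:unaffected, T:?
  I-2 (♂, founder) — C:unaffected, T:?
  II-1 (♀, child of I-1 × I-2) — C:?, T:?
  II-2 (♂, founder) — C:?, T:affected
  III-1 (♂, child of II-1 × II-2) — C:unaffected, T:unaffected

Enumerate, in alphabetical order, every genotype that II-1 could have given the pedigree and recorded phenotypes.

C/I-1 un ·: CC|Cc
C/I-2 un ·: CC|Cc
C/II-1 ? I-1×I-2: CC|Cc|cc
C/II-2 ? ·: CC|Cc|cc
C/III-1 un II-1×II-2: CC|Cc
⇒ C over [I-1,I-2,II-1,II-2,III-1]: 33 consistent
T/I-1 ? ·: TT|Tt|tt
T/I-2 ? ·: TT|Tt|tt
T/II-1 ? I-1×I-2: TT|Tt
T/II-2 aff ·: tt
T/III-1 un II-1×II-2: Tt
⇒ T over [I-1,I-2,II-1,II-2,III-1]: 11 consistent

II-1 ∈ {CC TT, CC Tt, Cc TT, Cc Tt, cc TT, cc Tt}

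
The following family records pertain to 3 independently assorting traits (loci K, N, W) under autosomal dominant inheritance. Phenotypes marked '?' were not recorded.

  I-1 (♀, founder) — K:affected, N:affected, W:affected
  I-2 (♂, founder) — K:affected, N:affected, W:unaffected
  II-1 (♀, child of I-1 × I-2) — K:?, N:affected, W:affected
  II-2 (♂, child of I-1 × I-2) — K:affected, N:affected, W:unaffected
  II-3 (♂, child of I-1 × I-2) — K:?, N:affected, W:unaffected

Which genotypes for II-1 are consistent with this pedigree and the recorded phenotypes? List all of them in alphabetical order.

II-1 ∈ {KK NN Ww, KK Nn Ww, Kk NN Ww, Kk Nn Ww, kk NN Ww, kk Nn Ww}

K/I-1 aff ·: Kk|KK
K/I-2 aff ·: Kk|KK
K/II-1 ? I-1×I-2: kk|Kk|KK
K/II-2 aff I-1×I-2: Kk|KK
K/II-3 ? I-1×I-2: kk|Kk|KK
⇒ K over [I-1,I-2,II-1,II-2,II-3]: 35 consistent
N/I-1 aff ·: Nn|NN
N/I-2 aff ·: Nn|NN
N/II-1 aff I-1×I-2: Nn|NN
N/II-2 aff I-1×I-2: Nn|NN
N/II-3 aff I-1×I-2: Nn|NN
⇒ N over [I-1,I-2,II-1,II-2,II-3]: 25 consistent
W/I-1 aff ·: Ww
W/I-2 un ·: ww
W/II-1 aff I-1×I-2: Ww
W/II-2 un I-1×I-2: ww
W/II-3 un I-1×I-2: ww
⇒ W over [I-1,I-2,II-1,II-2,II-3]: 1 consistent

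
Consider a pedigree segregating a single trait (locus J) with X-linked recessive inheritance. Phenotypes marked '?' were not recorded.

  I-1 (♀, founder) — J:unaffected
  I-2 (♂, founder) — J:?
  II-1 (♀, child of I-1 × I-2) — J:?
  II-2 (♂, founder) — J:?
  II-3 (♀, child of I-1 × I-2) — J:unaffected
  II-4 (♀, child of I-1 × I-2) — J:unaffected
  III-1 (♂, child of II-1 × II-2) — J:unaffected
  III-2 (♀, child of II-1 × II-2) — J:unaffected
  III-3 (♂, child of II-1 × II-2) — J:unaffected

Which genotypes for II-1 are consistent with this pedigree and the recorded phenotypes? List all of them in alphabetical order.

II-1 ∈ {X^JX^J, X^JX^j}

J/I-1 un ·: X^JX^J|X^JX^j
J/I-2 ? ·: X^JY|X^jY
J/II-1 ? I-1×I-2: X^JX^J|X^JX^j
J/II-2 ? ·: X^JY|X^jY
J/II-3 un I-1×I-2: X^JX^J|X^JX^j
J/II-4 un I-1×I-2: X^JX^J|X^JX^j
J/III-1 un II-1×II-2: X^JY
J/III-2 un II-1×II-2: X^JX^J|X^JX^j
J/III-3 un II-1×II-2: X^JY
⇒ J over [I-1,I-2,II-1,II-2,II-3,II-4,III-1,III-2,III-3]: 28 consistent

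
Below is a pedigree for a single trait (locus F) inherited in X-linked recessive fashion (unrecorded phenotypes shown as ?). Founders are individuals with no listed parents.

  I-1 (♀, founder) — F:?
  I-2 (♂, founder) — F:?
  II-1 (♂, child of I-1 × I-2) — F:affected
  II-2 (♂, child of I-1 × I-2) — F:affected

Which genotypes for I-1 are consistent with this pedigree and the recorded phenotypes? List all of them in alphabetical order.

F/I-1 ? ·: X^FX^f|X^fX^f
F/I-2 ? ·: X^FY|X^fY
F/II-1 aff I-1×I-2: X^fY
F/II-2 aff I-1×I-2: X^fY
⇒ F over [I-1,I-2,II-1,II-2]: 4 consistent

I-1 ∈ {X^FX^f, X^fX^f}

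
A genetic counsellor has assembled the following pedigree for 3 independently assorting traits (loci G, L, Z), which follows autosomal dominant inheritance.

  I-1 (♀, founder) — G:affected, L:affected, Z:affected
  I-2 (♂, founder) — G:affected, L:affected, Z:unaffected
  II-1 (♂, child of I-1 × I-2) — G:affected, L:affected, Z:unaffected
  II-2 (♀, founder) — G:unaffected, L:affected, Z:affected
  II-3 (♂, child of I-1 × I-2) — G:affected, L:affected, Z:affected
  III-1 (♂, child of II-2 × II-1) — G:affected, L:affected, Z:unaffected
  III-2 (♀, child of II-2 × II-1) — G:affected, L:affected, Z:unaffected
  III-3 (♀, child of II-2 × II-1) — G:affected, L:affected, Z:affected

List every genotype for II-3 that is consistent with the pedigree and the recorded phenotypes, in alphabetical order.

II-3 ∈ {GG LL Zz, GG Ll Zz, Gg LL Zz, Gg Ll Zz}

G/I-1 aff ·: Gg|GG
G/I-2 aff ·: Gg|GG
G/II-1 aff I-1×I-2: Gg|GG
G/II-2 un ·: gg
G/II-3 aff I-1×I-2: Gg|GG
G/III-1 aff II-2×II-1: Gg
G/III-2 aff II-2×II-1: Gg
G/III-3 aff II-2×II-1: Gg
⇒ G over [I-1,I-2,II-1,II-2,II-3,III-1,III-2,III-3]: 13 consistent
L/I-1 aff ·: Ll|LL
L/I-2 aff ·: Ll|LL
L/II-1 aff I-1×I-2: Ll|LL
L/II-2 aff ·: Ll|LL
L/II-3 aff I-1×I-2: Ll|LL
L/III-1 aff II-2×II-1: Ll|LL
L/III-2 aff II-2×II-1: Ll|LL
L/III-3 aff II-2×II-1: Ll|LL
⇒ L over [I-1,I-2,II-1,II-2,II-3,III-1,III-2,III-3]: 159 consistent
Z/I-1 aff ·: Zz
Z/I-2 un ·: zz
Z/II-1 un I-1×I-2: zz
Z/II-2 aff ·: Zz
Z/II-3 aff I-1×I-2: Zz
Z/III-1 un II-2×II-1: zz
Z/III-2 un II-2×II-1: zz
Z/III-3 aff II-2×II-1: Zz
⇒ Z over [I-1,I-2,II-1,II-2,II-3,III-1,III-2,III-3]: 1 consistent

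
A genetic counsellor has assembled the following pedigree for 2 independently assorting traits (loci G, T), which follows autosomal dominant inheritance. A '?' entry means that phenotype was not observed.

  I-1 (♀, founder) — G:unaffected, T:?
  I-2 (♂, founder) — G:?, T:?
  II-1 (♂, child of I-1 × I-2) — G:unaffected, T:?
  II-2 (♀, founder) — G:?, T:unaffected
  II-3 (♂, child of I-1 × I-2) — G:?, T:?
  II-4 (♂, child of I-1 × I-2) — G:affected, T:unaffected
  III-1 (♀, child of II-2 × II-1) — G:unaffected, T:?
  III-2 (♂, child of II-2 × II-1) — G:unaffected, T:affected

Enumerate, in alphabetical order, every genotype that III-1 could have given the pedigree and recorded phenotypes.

III-1 ∈ {gg Tt, gg tt}

G/I-1 un ·: gg
G/I-2 ? ·: Gg
G/II-1 un I-1×I-2: gg
G/II-2 ? ·: gg|Gg
G/II-3 ? I-1×I-2: gg|Gg
G/II-4 aff I-1×I-2: Gg
G/III-1 un II-2×II-1: gg
G/III-2 un II-2×II-1: gg
⇒ G over [I-1,I-2,II-1,II-2,II-3,II-4,III-1,III-2]: 4 consistent
T/I-1 ? ·: tt|Tt
T/I-2 ? ·: tt|Tt
T/II-1 ? I-1×I-2: Tt|TT
T/II-2 un ·: tt
T/II-3 ? I-1×I-2: tt|Tt|TT
T/II-4 un I-1×I-2: tt
T/III-1 ? II-2×II-1: tt|Tt
T/III-2 aff II-2×II-1: Tt
⇒ T over [I-1,I-2,II-1,II-2,II-3,II-4,III-1,III-2]: 17 consistent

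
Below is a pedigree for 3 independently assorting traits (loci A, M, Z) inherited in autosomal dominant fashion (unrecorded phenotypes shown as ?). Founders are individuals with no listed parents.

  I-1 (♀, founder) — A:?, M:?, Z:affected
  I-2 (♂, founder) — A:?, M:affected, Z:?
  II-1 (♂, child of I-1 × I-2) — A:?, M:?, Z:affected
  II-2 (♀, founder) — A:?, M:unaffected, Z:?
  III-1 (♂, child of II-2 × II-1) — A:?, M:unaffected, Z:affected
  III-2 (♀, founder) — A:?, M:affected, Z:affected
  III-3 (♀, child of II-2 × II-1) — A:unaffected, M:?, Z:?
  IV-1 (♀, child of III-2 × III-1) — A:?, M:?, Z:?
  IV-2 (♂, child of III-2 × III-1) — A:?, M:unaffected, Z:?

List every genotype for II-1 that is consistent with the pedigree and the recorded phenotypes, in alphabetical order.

A/I-1 ? ·: aa|Aa|AA
A/I-2 ? ·: aa|Aa|AA
A/II-1 ? I-1×I-2: aa|Aa
A/II-2 ? ·: aa|Aa
A/III-1 ? II-2×II-1: aa|Aa|AA
A/III-2 ? ·: aa|Aa|AA
A/III-3 un II-2×II-1: aa
A/IV-1 ? III-2×III-1: aa|Aa|AA
A/IV-2 ? III-2×III-1: aa|Aa|AA
⇒ A over [I-1,I-2,II-1,II-2,III-1,III-2,III-3,IV-1,IV-2]: 480 consistent
M/I-1 ? ·: mm|Mm|MM
M/I-2 aff ·: Mm|MM
M/II-1 ? I-1×I-2: mm|Mm
M/II-2 un ·: mm
M/III-1 un II-2×II-1: mm
M/III-2 aff ·: Mm
M/III-3 ? II-2×II-1: mm|Mm
M/IV-1 ? III-2×III-1: mm|Mm
M/IV-2 un III-2×III-1: mm
⇒ M over [I-1,I-2,II-1,II-2,III-1,III-2,III-3,IV-1,IV-2]: 24 consistent
Z/I-1 aff ·: Zz|ZZ
Z/I-2 ? ·: zz|Zz|ZZ
Z/II-1 aff I-1×I-2: Zz|ZZ
Z/II-2 ? ·: zz|Zz|ZZ
Z/III-1 aff II-2×II-1: Zz|ZZ
Z/III-2 aff ·: Zz|ZZ
Z/III-3 ? II-2×II-1: zz|Zz|ZZ
Z/IV-1 ? III-2×III-1: zz|Zz|ZZ
Z/IV-2 ? III-2×III-1: zz|Zz|ZZ
⇒ Z over [I-1,I-2,II-1,II-2,III-1,III-2,III-3,IV-1,IV-2]: 796 consistent

II-1 ∈ {Aa Mm ZZ, Aa Mm Zz, Aa mm ZZ, Aa mm Zz, aa Mm ZZ, aa Mm Zz, aa mm ZZ, aa mm Zz}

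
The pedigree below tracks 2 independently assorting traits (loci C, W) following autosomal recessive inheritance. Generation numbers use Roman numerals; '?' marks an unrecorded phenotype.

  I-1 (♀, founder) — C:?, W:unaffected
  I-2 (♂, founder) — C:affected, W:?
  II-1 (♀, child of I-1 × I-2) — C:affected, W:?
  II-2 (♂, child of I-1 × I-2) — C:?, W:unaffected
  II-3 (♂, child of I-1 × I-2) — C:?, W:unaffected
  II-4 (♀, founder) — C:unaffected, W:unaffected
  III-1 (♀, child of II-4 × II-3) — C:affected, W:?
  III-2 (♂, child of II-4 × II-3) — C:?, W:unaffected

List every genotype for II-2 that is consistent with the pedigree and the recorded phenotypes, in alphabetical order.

II-2 ∈ {Cc WW, Cc Ww, cc WW, cc Ww}

C/I-1 ? ·: Cc|cc
C/I-2 aff ·: cc
C/II-1 aff I-1×I-2: cc
C/II-2 ? I-1×I-2: Cc|cc
C/II-3 ? I-1×I-2: Cc|cc
C/II-4 un ·: Cc
C/III-1 aff II-4×II-3: cc
C/III-2 ? II-4×II-3: CC|Cc|cc
⇒ C over [I-1,I-2,II-1,II-2,II-3,II-4,III-1,III-2]: 12 consistent
W/I-1 un ·: WW|Ww
W/I-2 ? ·: WW|Ww|ww
W/II-1 ? I-1×I-2: WW|Ww|ww
W/II-2 un I-1×I-2: WW|Ww
W/II-3 un I-1×I-2: WW|Ww
W/II-4 un ·: WW|Ww
W/III-1 ? II-4×II-3: WW|Ww|ww
W/III-2 un II-4×II-3: WW|Ww
⇒ W over [I-1,I-2,II-1,II-2,II-3,II-4,III-1,III-2]: 245 consistent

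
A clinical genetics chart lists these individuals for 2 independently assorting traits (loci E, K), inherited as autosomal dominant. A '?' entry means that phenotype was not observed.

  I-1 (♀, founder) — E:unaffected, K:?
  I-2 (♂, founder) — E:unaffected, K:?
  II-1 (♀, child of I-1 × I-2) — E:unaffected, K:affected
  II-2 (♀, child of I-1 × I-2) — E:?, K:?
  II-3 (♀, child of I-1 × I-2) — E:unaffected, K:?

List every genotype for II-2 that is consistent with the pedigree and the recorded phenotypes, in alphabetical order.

II-2 ∈ {ee KK, ee Kk, ee kk}

E/I-1 un ·: ee
E/I-2 un ·: ee
E/II-1 un I-1×I-2: ee
E/II-2 ? I-1×I-2: ee
E/II-3 un I-1×I-2: ee
⇒ E over [I-1,I-2,II-1,II-2,II-3]: 1 consistent
K/I-1 ? ·: kk|Kk|KK
K/I-2 ? ·: kk|Kk|KK
K/II-1 aff I-1×I-2: Kk|KK
K/II-2 ? I-1×I-2: kk|Kk|KK
K/II-3 ? I-1×I-2: kk|Kk|KK
⇒ K over [I-1,I-2,II-1,II-2,II-3]: 45 consistent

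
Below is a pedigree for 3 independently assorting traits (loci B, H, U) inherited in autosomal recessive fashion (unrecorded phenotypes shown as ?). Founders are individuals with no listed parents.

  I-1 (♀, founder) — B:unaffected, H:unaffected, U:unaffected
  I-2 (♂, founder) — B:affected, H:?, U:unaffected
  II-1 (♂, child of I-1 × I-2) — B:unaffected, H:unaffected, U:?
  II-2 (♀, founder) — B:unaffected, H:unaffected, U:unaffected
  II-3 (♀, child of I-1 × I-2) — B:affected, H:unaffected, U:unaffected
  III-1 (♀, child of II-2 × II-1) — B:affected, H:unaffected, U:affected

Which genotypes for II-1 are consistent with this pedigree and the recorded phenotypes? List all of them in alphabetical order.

B/I-1 un ·: Bb
B/I-2 aff ·: bb
B/II-1 un I-1×I-2: Bb
B/II-2 un ·: Bb
B/II-3 aff I-1×I-2: bb
B/III-1 aff II-2×II-1: bb
⇒ B over [I-1,I-2,II-1,II-2,II-3,III-1]: 1 consistent
H/I-1 un ·: HH|Hh
H/I-2 ? ·: HH|Hh|hh
H/II-1 un I-1×I-2: HH|Hh
H/II-2 un ·: HH|Hh
H/II-3 un I-1×I-2: HH|Hh
H/III-1 un II-2×II-1: HH|Hh
⇒ H over [I-1,I-2,II-1,II-2,II-3,III-1]: 53 consistent
U/I-1 un ·: UU|Uu
U/I-2 un ·: UU|Uu
U/II-1 ? I-1×I-2: Uu|uu
U/II-2 un ·: Uu
U/II-3 un I-1×I-2: UU|Uu
U/III-1 aff II-2×II-1: uu
⇒ U over [I-1,I-2,II-1,II-2,II-3,III-1]: 8 consistent

II-1 ∈ {Bb HH Uu, Bb HH uu, Bb Hh Uu, Bb Hh uu}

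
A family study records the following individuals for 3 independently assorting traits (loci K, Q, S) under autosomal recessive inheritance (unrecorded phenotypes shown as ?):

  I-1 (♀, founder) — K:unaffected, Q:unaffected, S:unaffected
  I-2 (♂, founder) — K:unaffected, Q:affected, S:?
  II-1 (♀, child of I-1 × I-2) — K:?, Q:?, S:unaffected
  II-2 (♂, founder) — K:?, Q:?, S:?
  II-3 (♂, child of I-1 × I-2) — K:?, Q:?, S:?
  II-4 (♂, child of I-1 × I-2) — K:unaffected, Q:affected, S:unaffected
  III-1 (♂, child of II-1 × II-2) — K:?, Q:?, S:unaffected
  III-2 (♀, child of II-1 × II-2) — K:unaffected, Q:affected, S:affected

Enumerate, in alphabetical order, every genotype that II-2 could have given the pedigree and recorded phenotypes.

II-2 ∈ {KK Qq Ss, KK Qq ss, KK qq Ss, KK qq ss, Kk Qq Ss, Kk Qq ss, Kk qq Ss, Kk qq ss, kk Qq Ss, kk Qq ss, kk qq Ss, kk qq ss}

K/I-1 un ·: KK|Kk
K/I-2 un ·: KK|Kk
K/II-1 ? I-1×I-2: KK|Kk|kk
K/II-2 ? ·: KK|Kk|kk
K/II-3 ? I-1×I-2: KK|Kk|kk
K/II-4 un I-1×I-2: KK|Kk
K/III-1 ? II-1×II-2: KK|Kk|kk
K/III-2 un II-1×II-2: KK|Kk
⇒ K over [I-1,I-2,II-1,II-2,II-3,II-4,III-1,III-2]: 276 consistent
Q/I-1 un ·: Qq
Q/I-2 aff ·: qq
Q/II-1 ? I-1×I-2: Qq|qq
Q/II-2 ? ·: Qq|qq
Q/II-3 ? I-1×I-2: Qq|qq
Q/II-4 aff I-1×I-2: qq
Q/III-1 ? II-1×II-2: QQ|Qq|qq
Q/III-2 aff II-1×II-2: qq
⇒ Q over [I-1,I-2,II-1,II-2,II-3,II-4,III-1,III-2]: 16 consistent
S/I-1 un ·: SS|Ss
S/I-2 ? ·: SS|Ss|ss
S/II-1 un I-1×I-2: Ss
S/II-2 ? ·: Ss|ss
S/II-3 ? I-1×I-2: SS|Ss|ss
S/II-4 un I-1×I-2: SS|Ss
S/III-1 un II-1×II-2: SS|Ss
S/III-2 aff II-1×II-2: ss
⇒ S over [I-1,I-2,II-1,II-2,II-3,II-4,III-1,III-2]: 51 consistent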